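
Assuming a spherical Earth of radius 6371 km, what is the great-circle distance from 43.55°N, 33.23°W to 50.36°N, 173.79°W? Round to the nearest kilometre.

Δλ = -173.79 − -33.23 = -140.56°.
Δφ = 50.36 − 43.55 = 6.81°.
a = sin²(Δφ/2) + cos φ₁ · cos φ₂ · sin²(Δλ/2) = 0.413261.
c = 2·atan2(√a, √(1−a)) = 1.39644 rad → d = 6371·c ≈ 8896.70 km.

8897 km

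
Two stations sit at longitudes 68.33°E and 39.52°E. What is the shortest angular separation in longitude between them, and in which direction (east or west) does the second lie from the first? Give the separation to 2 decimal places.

28.81° west

Raw difference: 39.52 − 68.33 = -28.81°.
Normalise into (−180°, 180°]: -28.81° stays -28.81°.
Negative ⇒ the second point lies to the west; separation 28.81°.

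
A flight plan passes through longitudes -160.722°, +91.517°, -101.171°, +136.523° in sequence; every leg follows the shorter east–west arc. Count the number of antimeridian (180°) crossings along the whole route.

Leg 1: -160.722° → +91.517°, shortest Δλ = -107.761° (west) — crosses 180°.
Leg 2: +91.517° → -101.171°, shortest Δλ = 167.312° (east) — crosses 180°.
Leg 3: -101.171° → +136.523°, shortest Δλ = -122.306° (west) — crosses 180°.
Total crossings: 3.

3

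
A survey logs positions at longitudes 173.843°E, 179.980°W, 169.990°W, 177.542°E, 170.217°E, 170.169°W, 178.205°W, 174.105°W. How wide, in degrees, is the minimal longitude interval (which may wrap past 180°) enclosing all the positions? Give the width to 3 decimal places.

Sort the longitudes: -179.980°, -178.205°, -174.105°, -170.169°, -169.990°, +170.217°, +173.843°, +177.542°.
Eastward gaps between consecutive values (wrapping around): 1.775°, 4.100°, 3.936°, 0.179°, 340.207°, 3.626°, 3.699°, 2.478°.
Largest gap = 340.207° ⇒ minimal covering band is its complement: 360° − 340.207° = 19.793°.
Band runs from +170.217° eastward to -169.990°, crossing the antimeridian.

19.793°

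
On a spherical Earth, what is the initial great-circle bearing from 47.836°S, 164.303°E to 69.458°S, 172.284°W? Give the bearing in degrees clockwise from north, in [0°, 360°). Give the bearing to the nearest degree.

160°

Δλ = -172.284 − 164.303 = -336.587°; wrapped into (−180°, 180°]: 23.413°.
θ = atan2( sin Δλ · cos φ₂ , cos φ₁ · sin φ₂ − sin φ₁ · cos φ₂ · cos Δλ )
  = atan2(0.13943, -0.38990) = 160.323° → normalised to [0°, 360°): 160.323°.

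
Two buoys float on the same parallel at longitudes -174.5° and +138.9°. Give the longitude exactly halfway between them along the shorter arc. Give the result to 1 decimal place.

Signed shortest Δλ from -174.5° to +138.9° is -46.6°.
Midpoint longitude = -174.5° + (-46.6°)/2 = -174.5° − 23.3° = -197.8°.
Normalise into (−180°, 180°]: +162.2°.
(The naïve average (-174.5 + +138.9)/2 = -17.8° is on the wrong side of the globe.)

+162.2°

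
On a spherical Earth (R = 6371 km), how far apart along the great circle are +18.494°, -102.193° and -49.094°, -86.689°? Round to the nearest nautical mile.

4142 nmi

Δλ = -86.689 − -102.193 = 15.504°.
Δφ = -49.094 − 18.494 = -67.588°.
a = sin²(Δφ/2) + cos φ₁ · cos φ₂ · sin²(Δλ/2) = 0.320667.
c = 2·atan2(√a, √(1−a)) = 1.20396 rad → d = 6371·c ≈ 7670.41 km ≈ 4141.69 nmi.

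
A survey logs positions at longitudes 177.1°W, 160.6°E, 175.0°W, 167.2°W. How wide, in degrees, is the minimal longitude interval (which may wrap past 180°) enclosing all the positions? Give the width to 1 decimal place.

Sort the longitudes: -177.1°, -175.0°, -167.2°, +160.6°.
Eastward gaps between consecutive values (wrapping around): 2.1°, 7.8°, 327.8°, 22.3°.
Largest gap = 327.8° ⇒ minimal covering band is its complement: 360° − 327.8° = 32.2°.
Band runs from +160.6° eastward to -167.2°, crossing the antimeridian.

32.2°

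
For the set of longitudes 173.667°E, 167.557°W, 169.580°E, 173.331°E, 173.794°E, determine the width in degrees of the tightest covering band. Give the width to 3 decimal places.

Sort the longitudes: -167.557°, +169.580°, +173.331°, +173.667°, +173.794°.
Eastward gaps between consecutive values (wrapping around): 337.137°, 3.751°, 0.336°, 0.127°, 18.649°.
Largest gap = 337.137° ⇒ minimal covering band is its complement: 360° − 337.137° = 22.863°.
Band runs from +169.580° eastward to -167.557°, crossing the antimeridian.

22.863°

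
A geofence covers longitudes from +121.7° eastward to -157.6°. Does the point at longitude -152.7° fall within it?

No

Band width going east from +121.7° to -157.6°: ((-157.6 − 121.7) mod 360) = 80.7°.
Offset of -152.7° east of the west edge: ((-152.7 − 121.7) mod 360) = 85.6°.
85.6° > 80.7° ⇒ outside.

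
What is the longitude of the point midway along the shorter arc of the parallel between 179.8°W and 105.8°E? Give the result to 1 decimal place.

Signed shortest Δλ from -179.8° to +105.8° is -74.4°.
Midpoint longitude = -179.8° + (-74.4°)/2 = -179.8° − 37.2° = -217.0°.
Normalise into (−180°, 180°]: +143.0°.
(The naïve average (-179.8 + +105.8)/2 = -37.0° is on the wrong side of the globe.)

143.0°E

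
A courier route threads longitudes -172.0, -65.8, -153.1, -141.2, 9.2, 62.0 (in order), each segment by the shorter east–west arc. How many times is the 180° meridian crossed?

0

Leg 1: -172.0° → -65.8°, shortest Δλ = 106.2° (east) — does not cross 180°.
Leg 2: -65.8° → -153.1°, shortest Δλ = -87.3° (west) — does not cross 180°.
Leg 3: -153.1° → -141.2°, shortest Δλ = 11.9° (east) — does not cross 180°.
Leg 4: -141.2° → +9.2°, shortest Δλ = 150.4° (east) — does not cross 180°.
Leg 5: +9.2° → +62.0°, shortest Δλ = 52.8° (east) — does not cross 180°.
Total crossings: 0.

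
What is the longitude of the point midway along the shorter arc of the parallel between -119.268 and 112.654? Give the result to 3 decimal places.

+176.693°

Signed shortest Δλ from -119.268° to +112.654° is -128.078°.
Midpoint longitude = -119.268° + (-128.078°)/2 = -119.268° − 64.039° = -183.307°.
Normalise into (−180°, 180°]: +176.693°.
(The naïve average (-119.268 + +112.654)/2 = -3.307° is on the wrong side of the globe.)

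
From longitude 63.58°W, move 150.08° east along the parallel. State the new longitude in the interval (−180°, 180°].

86.50°E

Start at -63.58°; shift +150.08° → +86.50°.
+86.50° already lies in (−180°, 180°].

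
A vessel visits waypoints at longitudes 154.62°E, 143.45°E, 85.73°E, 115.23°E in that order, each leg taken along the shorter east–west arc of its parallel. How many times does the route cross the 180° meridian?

0

Leg 1: +154.62° → +143.45°, shortest Δλ = -11.17° (west) — does not cross 180°.
Leg 2: +143.45° → +85.73°, shortest Δλ = -57.72° (west) — does not cross 180°.
Leg 3: +85.73° → +115.23°, shortest Δλ = 29.5° (east) — does not cross 180°.
Total crossings: 0.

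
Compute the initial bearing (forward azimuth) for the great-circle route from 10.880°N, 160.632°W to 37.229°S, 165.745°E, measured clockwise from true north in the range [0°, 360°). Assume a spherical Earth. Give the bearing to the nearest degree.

Δλ = 165.745 − -160.632 = 326.377°; wrapped into (−180°, 180°]: -33.623°.
θ = atan2( sin Δλ · cos φ₂ , cos φ₁ · sin φ₂ − sin φ₁ · cos φ₂ · cos Δλ )
  = atan2(-0.44089, -0.71927) = -148.493° → normalised to [0°, 360°): 211.507°.

212°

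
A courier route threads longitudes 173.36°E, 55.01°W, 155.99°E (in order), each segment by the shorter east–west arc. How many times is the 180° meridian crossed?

2

Leg 1: +173.36° → -55.01°, shortest Δλ = 131.63° (east) — crosses 180°.
Leg 2: -55.01° → +155.99°, shortest Δλ = -149.0° (west) — crosses 180°.
Total crossings: 2.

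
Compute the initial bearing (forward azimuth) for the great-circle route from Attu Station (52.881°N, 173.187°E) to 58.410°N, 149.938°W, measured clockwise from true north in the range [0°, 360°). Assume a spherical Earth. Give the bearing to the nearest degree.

Δλ = -149.938 − 173.187 = -323.125°; wrapped into (−180°, 180°]: 36.875°.
θ = atan2( sin Δλ · cos φ₂ , cos φ₁ · sin φ₂ − sin φ₁ · cos φ₂ · cos Δλ )
  = atan2(0.31434, 0.17991) = 60.215° → normalised to [0°, 360°): 60.215°.

60°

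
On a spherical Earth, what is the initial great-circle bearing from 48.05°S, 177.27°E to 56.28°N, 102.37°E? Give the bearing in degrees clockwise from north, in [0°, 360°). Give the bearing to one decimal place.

321.1°

Δλ = 102.37 − 177.27 = -74.90°.
θ = atan2( sin Δλ · cos φ₂ , cos φ₁ · sin φ₂ − sin φ₁ · cos φ₂ · cos Δλ )
  = atan2(-0.53597, 0.66357) = -38.928° → normalised to [0°, 360°): 321.072°.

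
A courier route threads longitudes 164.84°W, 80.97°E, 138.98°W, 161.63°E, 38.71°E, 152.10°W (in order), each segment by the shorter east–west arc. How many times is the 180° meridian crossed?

Leg 1: -164.84° → +80.97°, shortest Δλ = -114.19° (west) — crosses 180°.
Leg 2: +80.97° → -138.98°, shortest Δλ = 140.05° (east) — crosses 180°.
Leg 3: -138.98° → +161.63°, shortest Δλ = -59.39° (west) — crosses 180°.
Leg 4: +161.63° → +38.71°, shortest Δλ = -122.92° (west) — does not cross 180°.
Leg 5: +38.71° → -152.10°, shortest Δλ = 169.19° (east) — crosses 180°.
Total crossings: 4.

4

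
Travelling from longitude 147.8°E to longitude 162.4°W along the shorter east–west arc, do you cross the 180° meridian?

Yes

Naïve |-162.4 − 147.8| = 310.2° > 180°, so the shorter arc goes the other way round — across 180°.
Signed shortest Δλ = ((-162.4 − 147.8 + 180) mod 360) − 180 = 49.8°.
Going east by 49.8° from +147.8° passes through 180° before reaching -162.4°.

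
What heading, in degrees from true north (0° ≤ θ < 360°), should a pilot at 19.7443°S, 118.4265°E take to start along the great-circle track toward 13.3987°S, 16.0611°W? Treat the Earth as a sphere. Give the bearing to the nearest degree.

Δλ = -16.0611 − 118.4265 = -134.4876°.
θ = atan2( sin Δλ · cos φ₂ , cos φ₁ · sin φ₂ − sin φ₁ · cos φ₂ · cos Δλ )
  = atan2(-0.69398, -0.44839) = -122.867° → normalised to [0°, 360°): 237.133°.

237°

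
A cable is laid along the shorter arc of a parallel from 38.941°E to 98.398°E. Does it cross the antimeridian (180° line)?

Signed shortest Δλ = ((98.398 − 38.941 + 180) mod 360) − 180 = 59.457°.
Going east by 59.457° from +38.941° reaches +98.398° without touching 180°.

No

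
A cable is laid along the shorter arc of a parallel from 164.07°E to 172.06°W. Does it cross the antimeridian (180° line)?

Naïve |-172.06 − 164.07| = 336.13° > 180°, so the shorter arc goes the other way round — across 180°.
Signed shortest Δλ = ((-172.06 − 164.07 + 180) mod 360) − 180 = 23.87°.
Going east by 23.87° from +164.07° passes through 180° before reaching -172.06°.

Yes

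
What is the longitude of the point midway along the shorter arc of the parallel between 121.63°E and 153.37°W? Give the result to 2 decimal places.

Signed shortest Δλ from +121.63° to -153.37° is +85.00°.
Midpoint longitude = +121.63° + (+85.00°)/2 = +121.63° + 42.50° = +164.13°.
(The naïve average (+121.63 + -153.37)/2 = -15.87° is on the wrong side of the globe.)

164.13°E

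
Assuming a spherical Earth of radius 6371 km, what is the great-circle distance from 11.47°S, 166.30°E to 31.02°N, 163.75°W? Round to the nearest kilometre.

5704 km

Δλ = -163.75 − 166.30 = -330.05°; wrapped into (−180°, 180°]: 29.95°.
Δφ = 31.02 − -11.47 = 42.49°.
a = sin²(Δφ/2) + cos φ₁ · cos φ₂ · sin²(Δλ/2) = 0.187380.
c = 2·atan2(√a, √(1−a)) = 0.89536 rad → d = 6371·c ≈ 5704.32 km.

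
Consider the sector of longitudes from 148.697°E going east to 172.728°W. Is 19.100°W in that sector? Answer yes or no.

No

Band width going east from +148.697° to -172.728°: ((-172.728 − 148.697) mod 360) = 38.575°.
Offset of -19.100° east of the west edge: ((-19.100 − 148.697) mod 360) = 192.203°.
192.203° > 38.575° ⇒ outside.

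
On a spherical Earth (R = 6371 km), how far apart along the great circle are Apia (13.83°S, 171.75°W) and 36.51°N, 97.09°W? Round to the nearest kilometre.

Δλ = -97.09 − -171.75 = 74.66°.
Δφ = 36.51 − -13.83 = 50.34°.
a = sin²(Δφ/2) + cos φ₁ · cos φ₂ · sin²(Δλ/2) = 0.467878.
c = 2·atan2(√a, √(1−a)) = 1.50651 rad → d = 6371·c ≈ 9597.96 km.

9598 km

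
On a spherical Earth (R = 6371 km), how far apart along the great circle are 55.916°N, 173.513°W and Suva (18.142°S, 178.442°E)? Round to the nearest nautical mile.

Δλ = 178.442 − -173.513 = 351.955°; wrapped into (−180°, 180°]: -8.045°.
Δφ = -18.142 − 55.916 = -74.058°.
a = sin²(Δφ/2) + cos φ₁ · cos φ₂ · sin²(Δλ/2) = 0.365288.
c = 2·atan2(√a, √(1−a)) = 1.29800 rad → d = 6371·c ≈ 8269.57 km ≈ 4465.21 nmi.

4465 nmi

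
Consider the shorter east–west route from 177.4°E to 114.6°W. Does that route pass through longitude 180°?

Naïve |-114.6 − 177.4| = 292.0° > 180°, so the shorter arc goes the other way round — across 180°.
Signed shortest Δλ = ((-114.6 − 177.4 + 180) mod 360) − 180 = 68.0°.
Going east by 68.0° from +177.4° passes through 180° before reaching -114.6°.

Yes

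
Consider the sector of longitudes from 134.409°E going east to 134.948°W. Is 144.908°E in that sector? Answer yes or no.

Yes

Band width going east from +134.409° to -134.948°: ((-134.948 − 134.409) mod 360) = 90.643°.
Offset of +144.908° east of the west edge: ((144.908 − 134.409) mod 360) = 10.499°.
10.499° ≤ 90.643° ⇒ inside.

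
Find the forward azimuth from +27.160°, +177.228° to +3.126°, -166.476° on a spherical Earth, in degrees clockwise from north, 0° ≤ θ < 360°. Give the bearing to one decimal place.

Δλ = -166.476 − 177.228 = -343.704°; wrapped into (−180°, 180°]: 16.296°.
θ = atan2( sin Δλ · cos φ₂ , cos φ₁ · sin φ₂ − sin φ₁ · cos φ₂ · cos Δλ )
  = atan2(0.28018, -0.38897) = 144.234° → normalised to [0°, 360°): 144.234°.

144.2°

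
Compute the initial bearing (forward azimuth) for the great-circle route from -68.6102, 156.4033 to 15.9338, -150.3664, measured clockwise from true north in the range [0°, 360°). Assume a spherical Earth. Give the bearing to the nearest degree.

Δλ = -150.3664 − 156.4033 = -306.7697°; wrapped into (−180°, 180°]: 53.2303°.
θ = atan2( sin Δλ · cos φ₂ , cos φ₁ · sin φ₂ − sin φ₁ · cos φ₂ · cos Δλ )
  = atan2(0.77027, 0.63608) = 50.451° → normalised to [0°, 360°): 50.451°.

50°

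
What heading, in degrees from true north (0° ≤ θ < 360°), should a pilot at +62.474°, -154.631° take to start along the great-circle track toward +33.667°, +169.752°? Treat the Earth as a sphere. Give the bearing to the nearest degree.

Δλ = 169.752 − -154.631 = 324.383°; wrapped into (−180°, 180°]: -35.617°.
θ = atan2( sin Δλ · cos φ₂ , cos φ₁ · sin φ₂ − sin φ₁ · cos φ₂ · cos Δλ )
  = atan2(-0.48469, -0.34379) = -125.348° → normalised to [0°, 360°): 234.652°.

235°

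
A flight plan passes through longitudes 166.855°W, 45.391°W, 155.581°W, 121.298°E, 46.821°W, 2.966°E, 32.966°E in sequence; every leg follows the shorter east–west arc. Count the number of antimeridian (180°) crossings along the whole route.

Leg 1: -166.855° → -45.391°, shortest Δλ = 121.464° (east) — does not cross 180°.
Leg 2: -45.391° → -155.581°, shortest Δλ = -110.19° (west) — does not cross 180°.
Leg 3: -155.581° → +121.298°, shortest Δλ = -83.121° (west) — crosses 180°.
Leg 4: +121.298° → -46.821°, shortest Δλ = -168.119° (west) — does not cross 180°.
Leg 5: -46.821° → +2.966°, shortest Δλ = 49.787° (east) — does not cross 180°.
Leg 6: +2.966° → +32.966°, shortest Δλ = 30.0° (east) — does not cross 180°.
Total crossings: 1.

1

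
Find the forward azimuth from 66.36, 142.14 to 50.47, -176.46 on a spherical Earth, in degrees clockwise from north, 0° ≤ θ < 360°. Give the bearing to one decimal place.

Δλ = -176.46 − 142.14 = -318.60°; wrapped into (−180°, 180°]: 41.40°.
θ = atan2( sin Δλ · cos φ₂ , cos φ₁ · sin φ₂ − sin φ₁ · cos φ₂ · cos Δλ )
  = atan2(0.42091, -0.12809) = 106.926° → normalised to [0°, 360°): 106.926°.

106.9°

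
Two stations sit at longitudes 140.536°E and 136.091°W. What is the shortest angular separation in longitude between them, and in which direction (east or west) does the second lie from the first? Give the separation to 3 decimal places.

83.373° east

Raw difference: -136.091 − 140.536 = -276.627°.
Normalise into (−180°, 180°]: -276.627° + 360° = 83.373°.
Positive ⇒ the second point lies to the east; separation 83.373°.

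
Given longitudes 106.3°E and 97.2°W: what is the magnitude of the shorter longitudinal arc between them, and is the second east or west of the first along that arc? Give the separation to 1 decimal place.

156.5° east

Raw difference: -97.2 − 106.3 = -203.5°.
Normalise into (−180°, 180°]: -203.5° + 360° = 156.5°.
Positive ⇒ the second point lies to the east; separation 156.5°.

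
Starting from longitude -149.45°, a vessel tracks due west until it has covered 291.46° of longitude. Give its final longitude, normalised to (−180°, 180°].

-80.91°

Start at -149.45°; shift −291.46° → -440.91°.
-440.91° lies outside (−180°, 180°]; add 360° → -80.91°.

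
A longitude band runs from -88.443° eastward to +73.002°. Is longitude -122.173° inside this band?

No

Band width going east from -88.443° to +73.002°: ((73.002 − -88.443) mod 360) = 161.445°.
Offset of -122.173° east of the west edge: ((-122.173 − -88.443) mod 360) = 326.270°.
326.270° > 161.445° ⇒ outside.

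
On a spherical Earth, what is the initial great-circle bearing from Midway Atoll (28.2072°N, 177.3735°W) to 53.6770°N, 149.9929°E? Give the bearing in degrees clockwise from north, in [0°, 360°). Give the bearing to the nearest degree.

326°

Δλ = 149.9929 − -177.3735 = 327.3664°; wrapped into (−180°, 180°]: -32.6336°.
θ = atan2( sin Δλ · cos φ₂ , cos φ₁ · sin φ₂ − sin φ₁ · cos φ₂ · cos Δλ )
  = atan2(-0.31943, 0.47423) = -33.963° → normalised to [0°, 360°): 326.037°.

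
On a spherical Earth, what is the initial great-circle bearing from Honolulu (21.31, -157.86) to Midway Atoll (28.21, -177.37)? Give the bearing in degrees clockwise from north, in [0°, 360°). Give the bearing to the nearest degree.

Δλ = -177.37 − -157.86 = -19.51°.
θ = atan2( sin Δλ · cos φ₂ , cos φ₁ · sin φ₂ − sin φ₁ · cos φ₂ · cos Δλ )
  = atan2(-0.29430, 0.13852) = -64.794° → normalised to [0°, 360°): 295.206°.

295°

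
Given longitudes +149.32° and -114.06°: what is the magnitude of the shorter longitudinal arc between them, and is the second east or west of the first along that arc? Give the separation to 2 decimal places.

Raw difference: -114.06 − 149.32 = -263.38°.
Normalise into (−180°, 180°]: -263.38° + 360° = 96.62°.
Positive ⇒ the second point lies to the east; separation 96.62°.

96.62° east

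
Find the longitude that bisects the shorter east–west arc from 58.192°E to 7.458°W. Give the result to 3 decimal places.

Signed shortest Δλ from +58.192° to -7.458° is -65.650°.
Midpoint longitude = +58.192° + (-65.650°)/2 = +58.192° − 32.825° = +25.367°.

25.367°E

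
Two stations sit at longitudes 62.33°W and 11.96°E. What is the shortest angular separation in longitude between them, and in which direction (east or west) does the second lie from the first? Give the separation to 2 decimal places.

Raw difference: 11.96 − -62.33 = 74.29°.
Normalise into (−180°, 180°]: 74.29° stays 74.29°.
Positive ⇒ the second point lies to the east; separation 74.29°.

74.29° east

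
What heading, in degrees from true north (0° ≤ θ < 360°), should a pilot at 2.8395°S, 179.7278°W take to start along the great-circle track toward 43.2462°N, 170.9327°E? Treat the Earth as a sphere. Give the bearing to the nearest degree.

Δλ = 170.9327 − -179.7278 = 350.6605°; wrapped into (−180°, 180°]: -9.3395°.
θ = atan2( sin Δλ · cos φ₂ , cos φ₁ · sin φ₂ − sin φ₁ · cos φ₂ · cos Δλ )
  = atan2(-0.11821, 0.71990) = -9.325° → normalised to [0°, 360°): 350.675°.

351°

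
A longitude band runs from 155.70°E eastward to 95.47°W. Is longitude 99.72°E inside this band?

No

Band width going east from +155.70° to -95.47°: ((-95.47 − 155.70) mod 360) = 108.83°.
Offset of +99.72° east of the west edge: ((99.72 − 155.70) mod 360) = 304.02°.
304.02° > 108.83° ⇒ outside.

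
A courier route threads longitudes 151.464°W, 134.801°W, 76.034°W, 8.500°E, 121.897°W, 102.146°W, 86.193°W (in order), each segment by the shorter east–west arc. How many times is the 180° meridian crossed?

Leg 1: -151.464° → -134.801°, shortest Δλ = 16.663° (east) — does not cross 180°.
Leg 2: -134.801° → -76.034°, shortest Δλ = 58.767° (east) — does not cross 180°.
Leg 3: -76.034° → +8.500°, shortest Δλ = 84.534° (east) — does not cross 180°.
Leg 4: +8.500° → -121.897°, shortest Δλ = -130.397° (west) — does not cross 180°.
Leg 5: -121.897° → -102.146°, shortest Δλ = 19.751° (east) — does not cross 180°.
Leg 6: -102.146° → -86.193°, shortest Δλ = 15.953° (east) — does not cross 180°.
Total crossings: 0.

0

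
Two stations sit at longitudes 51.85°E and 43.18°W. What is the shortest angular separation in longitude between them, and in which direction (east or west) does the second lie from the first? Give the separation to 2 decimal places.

Raw difference: -43.18 − 51.85 = -95.03°.
Normalise into (−180°, 180°]: -95.03° stays -95.03°.
Negative ⇒ the second point lies to the west; separation 95.03°.

95.03° west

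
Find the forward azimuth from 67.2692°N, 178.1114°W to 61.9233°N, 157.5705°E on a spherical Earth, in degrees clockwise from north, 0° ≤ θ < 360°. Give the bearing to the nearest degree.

254°

Δλ = 157.5705 − -178.1114 = 335.6819°; wrapped into (−180°, 180°]: -24.3181°.
θ = atan2( sin Δλ · cos φ₂ , cos φ₁ · sin φ₂ − sin φ₁ · cos φ₂ · cos Δλ )
  = atan2(-0.19382, -0.05465) = -105.747° → normalised to [0°, 360°): 254.253°.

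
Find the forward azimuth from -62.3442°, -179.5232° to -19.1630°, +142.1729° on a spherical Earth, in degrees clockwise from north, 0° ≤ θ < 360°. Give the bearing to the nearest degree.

Δλ = 142.1729 − -179.5232 = 321.6961°; wrapped into (−180°, 180°]: -38.3039°.
θ = atan2( sin Δλ · cos φ₂ , cos φ₁ · sin φ₂ − sin φ₁ · cos φ₂ · cos Δλ )
  = atan2(-0.58549, 0.50420) = -49.266° → normalised to [0°, 360°): 310.734°.

311°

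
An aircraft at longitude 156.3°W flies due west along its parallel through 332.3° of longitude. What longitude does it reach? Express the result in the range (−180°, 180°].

128.6°W

Start at -156.3°; shift −332.3° → -488.6°.
-488.6° lies outside (−180°, 180°]; add 360° → -128.6°.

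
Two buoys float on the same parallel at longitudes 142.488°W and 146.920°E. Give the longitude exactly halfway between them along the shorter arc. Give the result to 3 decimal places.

177.784°W

Signed shortest Δλ from -142.488° to +146.920° is -70.592°.
Midpoint longitude = -142.488° + (-70.592°)/2 = -142.488° − 35.296° = -177.784°.
(The naïve average (-142.488 + +146.920)/2 = 2.216° is on the wrong side of the globe.)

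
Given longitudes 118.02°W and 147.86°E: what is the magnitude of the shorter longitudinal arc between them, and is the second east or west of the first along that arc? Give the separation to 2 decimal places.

Raw difference: 147.86 − -118.02 = 265.88°.
Normalise into (−180°, 180°]: 265.88° − 360° = -94.12°.
Negative ⇒ the second point lies to the west; separation 94.12°.

94.12° west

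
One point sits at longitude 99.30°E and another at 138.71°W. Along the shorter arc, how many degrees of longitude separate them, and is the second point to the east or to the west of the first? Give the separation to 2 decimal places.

121.99° east

Raw difference: -138.71 − 99.30 = -238.01°.
Normalise into (−180°, 180°]: -238.01° + 360° = 121.99°.
Positive ⇒ the second point lies to the east; separation 121.99°.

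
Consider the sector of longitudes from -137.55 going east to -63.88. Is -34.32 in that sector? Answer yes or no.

No

Band width going east from -137.55° to -63.88°: ((-63.88 − -137.55) mod 360) = 73.67°.
Offset of -34.32° east of the west edge: ((-34.32 − -137.55) mod 360) = 103.23°.
103.23° > 73.67° ⇒ outside.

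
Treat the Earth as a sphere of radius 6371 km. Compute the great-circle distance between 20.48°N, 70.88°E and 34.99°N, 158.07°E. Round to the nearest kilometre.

8475 km

Δλ = 158.07 − 70.88 = 87.19°.
Δφ = 34.99 − 20.48 = 14.51°.
a = sin²(Δφ/2) + cos φ₁ · cos φ₂ · sin²(Δλ/2) = 0.380871.
c = 2·atan2(√a, √(1−a)) = 1.33022 rad → d = 6371·c ≈ 8474.86 km.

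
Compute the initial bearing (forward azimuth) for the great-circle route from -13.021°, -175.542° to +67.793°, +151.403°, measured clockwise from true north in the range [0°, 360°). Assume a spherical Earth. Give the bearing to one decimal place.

Δλ = 151.403 − -175.542 = 326.945°; wrapped into (−180°, 180°]: -33.055°.
θ = atan2( sin Δλ · cos φ₂ , cos φ₁ · sin φ₂ − sin φ₁ · cos φ₂ · cos Δλ )
  = atan2(-0.20615, 0.97339) = -11.958° → normalised to [0°, 360°): 348.042°.

348.0°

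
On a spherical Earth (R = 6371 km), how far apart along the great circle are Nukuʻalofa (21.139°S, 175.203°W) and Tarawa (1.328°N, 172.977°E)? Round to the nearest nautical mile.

Δλ = 172.977 − -175.203 = 348.180°; wrapped into (−180°, 180°]: -11.820°.
Δφ = 1.328 − -21.139 = 22.467°.
a = sin²(Δφ/2) + cos φ₁ · cos φ₂ · sin²(Δλ/2) = 0.047836.
c = 2·atan2(√a, √(1−a)) = 0.44099 rad → d = 6371·c ≈ 2809.57 km ≈ 1517.05 nmi.

1517 nmi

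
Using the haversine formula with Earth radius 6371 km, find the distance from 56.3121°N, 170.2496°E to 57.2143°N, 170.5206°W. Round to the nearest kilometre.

Δλ = -170.5206 − 170.2496 = -340.7702°; wrapped into (−180°, 180°]: 19.2298°.
Δφ = 57.2143 − 56.3121 = 0.9022°.
a = sin²(Δφ/2) + cos φ₁ · cos φ₂ · sin²(Δλ/2) = 0.008441.
c = 2·atan2(√a, √(1−a)) = 0.18401 rad → d = 6371·c ≈ 1172.33 km.

1172 km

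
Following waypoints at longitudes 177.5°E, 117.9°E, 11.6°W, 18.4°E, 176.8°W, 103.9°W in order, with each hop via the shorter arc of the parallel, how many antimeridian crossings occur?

1

Leg 1: +177.5° → +117.9°, shortest Δλ = -59.6° (west) — does not cross 180°.
Leg 2: +117.9° → -11.6°, shortest Δλ = -129.5° (west) — does not cross 180°.
Leg 3: -11.6° → +18.4°, shortest Δλ = 30.0° (east) — does not cross 180°.
Leg 4: +18.4° → -176.8°, shortest Δλ = 164.8° (east) — crosses 180°.
Leg 5: -176.8° → -103.9°, shortest Δλ = 72.9° (east) — does not cross 180°.
Total crossings: 1.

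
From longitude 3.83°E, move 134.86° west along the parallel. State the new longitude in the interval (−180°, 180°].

Start at +3.83°; shift −134.86° → -131.03°.
-131.03° already lies in (−180°, 180°].

131.03°W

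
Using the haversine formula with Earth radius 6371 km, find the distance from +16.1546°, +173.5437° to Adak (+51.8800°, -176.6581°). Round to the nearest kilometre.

4066 km

Δλ = -176.6581 − 173.5437 = -350.2018°; wrapped into (−180°, 180°]: 9.7982°.
Δφ = 51.8800 − 16.1546 = 35.7254°.
a = sin²(Δφ/2) + cos φ₁ · cos φ₂ · sin²(Δλ/2) = 0.098412.
c = 2·atan2(√a, √(1−a)) = 0.63819 rad → d = 6371·c ≈ 4065.90 km.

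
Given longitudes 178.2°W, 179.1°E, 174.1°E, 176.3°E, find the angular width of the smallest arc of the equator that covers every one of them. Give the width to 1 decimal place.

7.7°

Sort the longitudes: -178.2°, +174.1°, +176.3°, +179.1°.
Eastward gaps between consecutive values (wrapping around): 352.3°, 2.2°, 2.8°, 2.7°.
Largest gap = 352.3° ⇒ minimal covering band is its complement: 360° − 352.3° = 7.7°.
Band runs from +174.1° eastward to -178.2°, crossing the antimeridian.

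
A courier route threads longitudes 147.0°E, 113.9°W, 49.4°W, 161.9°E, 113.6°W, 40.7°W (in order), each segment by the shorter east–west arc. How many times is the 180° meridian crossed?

Leg 1: +147.0° → -113.9°, shortest Δλ = 99.1° (east) — crosses 180°.
Leg 2: -113.9° → -49.4°, shortest Δλ = 64.5° (east) — does not cross 180°.
Leg 3: -49.4° → +161.9°, shortest Δλ = -148.7° (west) — crosses 180°.
Leg 4: +161.9° → -113.6°, shortest Δλ = 84.5° (east) — crosses 180°.
Leg 5: -113.6° → -40.7°, shortest Δλ = 72.9° (east) — does not cross 180°.
Total crossings: 3.

3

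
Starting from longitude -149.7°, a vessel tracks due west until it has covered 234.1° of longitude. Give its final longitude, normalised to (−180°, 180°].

Start at -149.7°; shift −234.1° → -383.8°.
-383.8° lies outside (−180°, 180°]; add 360° → -23.8°.

-23.8°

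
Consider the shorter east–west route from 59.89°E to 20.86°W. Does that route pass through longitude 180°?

Signed shortest Δλ = ((-20.86 − 59.89 + 180) mod 360) − 180 = -80.75°.
Going west by 80.75° from +59.89° reaches -20.86° without touching 180°.

No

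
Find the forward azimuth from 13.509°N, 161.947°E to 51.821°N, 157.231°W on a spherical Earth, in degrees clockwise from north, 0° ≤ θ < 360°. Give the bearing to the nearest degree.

32°

Δλ = -157.231 − 161.947 = -319.178°; wrapped into (−180°, 180°]: 40.822°.
θ = atan2( sin Δλ · cos φ₂ , cos φ₁ · sin φ₂ − sin φ₁ · cos φ₂ · cos Δλ )
  = atan2(0.40407, 0.65507) = 31.668° → normalised to [0°, 360°): 31.668°.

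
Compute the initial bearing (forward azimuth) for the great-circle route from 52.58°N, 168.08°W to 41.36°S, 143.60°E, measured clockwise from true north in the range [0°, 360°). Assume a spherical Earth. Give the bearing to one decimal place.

215.1°

Δλ = 143.60 − -168.08 = 311.68°; wrapped into (−180°, 180°]: -48.32°.
θ = atan2( sin Δλ · cos φ₂ , cos φ₁ · sin φ₂ − sin φ₁ · cos φ₂ · cos Δλ )
  = atan2(-0.56058, -0.79792) = -144.910° → normalised to [0°, 360°): 215.090°.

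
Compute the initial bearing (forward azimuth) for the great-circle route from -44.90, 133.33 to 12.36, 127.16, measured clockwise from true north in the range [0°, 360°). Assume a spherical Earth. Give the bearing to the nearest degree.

Δλ = 127.16 − 133.33 = -6.17°.
θ = atan2( sin Δλ · cos φ₂ , cos φ₁ · sin φ₂ − sin φ₁ · cos φ₂ · cos Δλ )
  = atan2(-0.10499, 0.83714) = -7.148° → normalised to [0°, 360°): 352.852°.

353°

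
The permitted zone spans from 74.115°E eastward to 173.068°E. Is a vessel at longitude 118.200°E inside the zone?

Band width going east from +74.115° to +173.068°: ((173.068 − 74.115) mod 360) = 98.953°.
Offset of +118.200° east of the west edge: ((118.200 − 74.115) mod 360) = 44.085°.
44.085° ≤ 98.953° ⇒ inside.

Yes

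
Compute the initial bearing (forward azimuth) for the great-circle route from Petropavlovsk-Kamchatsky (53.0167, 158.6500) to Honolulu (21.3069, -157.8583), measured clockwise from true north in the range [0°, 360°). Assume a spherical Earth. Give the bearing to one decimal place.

Δλ = -157.8583 − 158.6500 = -316.5083°; wrapped into (−180°, 180°]: 43.4917°.
θ = atan2( sin Δλ · cos φ₂ , cos φ₁ · sin φ₂ − sin φ₁ · cos φ₂ · cos Δλ )
  = atan2(0.64121, -0.32131) = 116.616° → normalised to [0°, 360°): 116.616°.

116.6°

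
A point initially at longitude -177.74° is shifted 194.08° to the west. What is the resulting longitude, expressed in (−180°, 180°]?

Start at -177.74°; shift −194.08° → -371.82°.
-371.82° lies outside (−180°, 180°]; add 360° → -11.82°.

-11.82°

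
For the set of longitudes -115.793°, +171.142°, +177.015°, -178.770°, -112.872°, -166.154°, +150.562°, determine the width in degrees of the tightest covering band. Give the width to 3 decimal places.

Sort the longitudes: -178.770°, -166.154°, -115.793°, -112.872°, +150.562°, +171.142°, +177.015°.
Eastward gaps between consecutive values (wrapping around): 12.616°, 50.361°, 2.921°, 263.434°, 20.580°, 5.873°, 4.215°.
Largest gap = 263.434° ⇒ minimal covering band is its complement: 360° − 263.434° = 96.566°.
Band runs from +150.562° eastward to -112.872°, crossing the antimeridian.

96.566°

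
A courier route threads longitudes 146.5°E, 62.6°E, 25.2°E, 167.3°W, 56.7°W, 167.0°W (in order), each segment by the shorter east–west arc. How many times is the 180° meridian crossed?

1

Leg 1: +146.5° → +62.6°, shortest Δλ = -83.9° (west) — does not cross 180°.
Leg 2: +62.6° → +25.2°, shortest Δλ = -37.4° (west) — does not cross 180°.
Leg 3: +25.2° → -167.3°, shortest Δλ = 167.5° (east) — crosses 180°.
Leg 4: -167.3° → -56.7°, shortest Δλ = 110.6° (east) — does not cross 180°.
Leg 5: -56.7° → -167.0°, shortest Δλ = -110.3° (west) — does not cross 180°.
Total crossings: 1.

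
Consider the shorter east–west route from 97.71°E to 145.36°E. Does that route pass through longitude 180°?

No

Signed shortest Δλ = ((145.36 − 97.71 + 180) mod 360) − 180 = 47.65°.
Going east by 47.65° from +97.71° reaches +145.36° without touching 180°.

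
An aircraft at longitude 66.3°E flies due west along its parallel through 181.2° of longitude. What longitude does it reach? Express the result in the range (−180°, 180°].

Start at +66.3°; shift −181.2° → -114.9°.
-114.9° already lies in (−180°, 180°].

114.9°W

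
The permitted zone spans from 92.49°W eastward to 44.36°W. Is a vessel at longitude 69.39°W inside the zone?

Band width going east from -92.49° to -44.36°: ((-44.36 − -92.49) mod 360) = 48.13°.
Offset of -69.39° east of the west edge: ((-69.39 − -92.49) mod 360) = 23.10°.
23.10° ≤ 48.13° ⇒ inside.

Yes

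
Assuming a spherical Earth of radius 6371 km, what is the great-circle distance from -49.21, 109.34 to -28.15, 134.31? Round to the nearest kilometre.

3162 km

Δλ = 134.31 − 109.34 = 24.97°.
Δφ = -28.15 − -49.21 = 21.06°.
a = sin²(Δφ/2) + cos φ₁ · cos φ₂ · sin²(Δλ/2) = 0.060318.
c = 2·atan2(√a, √(1−a)) = 0.49627 rad → d = 6371·c ≈ 3161.75 km.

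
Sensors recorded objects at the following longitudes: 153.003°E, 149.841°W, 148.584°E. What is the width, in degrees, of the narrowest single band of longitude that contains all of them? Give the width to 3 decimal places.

Sort the longitudes: -149.841°, +148.584°, +153.003°.
Eastward gaps between consecutive values (wrapping around): 298.425°, 4.419°, 57.156°.
Largest gap = 298.425° ⇒ minimal covering band is its complement: 360° − 298.425° = 61.575°.
Band runs from +148.584° eastward to -149.841°, crossing the antimeridian.

61.575°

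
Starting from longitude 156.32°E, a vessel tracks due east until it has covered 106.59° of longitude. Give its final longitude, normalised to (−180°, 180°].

97.09°W

Start at +156.32°; shift +106.59° → +262.91°.
+262.91° lies outside (−180°, 180°]; subtract 360° → -97.09°.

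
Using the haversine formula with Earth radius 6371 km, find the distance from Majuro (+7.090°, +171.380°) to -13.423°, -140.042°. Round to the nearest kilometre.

Δλ = -140.042 − 171.380 = -311.422°; wrapped into (−180°, 180°]: 48.578°.
Δφ = -13.423 − 7.090 = -20.513°.
a = sin²(Δφ/2) + cos φ₁ · cos φ₂ · sin²(Δλ/2) = 0.195023.
c = 2·atan2(√a, √(1−a)) = 0.91479 rad → d = 6371·c ≈ 5828.15 km.

5828 km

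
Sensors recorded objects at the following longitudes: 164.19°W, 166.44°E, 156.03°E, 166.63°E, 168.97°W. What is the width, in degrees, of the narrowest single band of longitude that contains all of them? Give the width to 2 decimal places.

39.78°

Sort the longitudes: -168.97°, -164.19°, +156.03°, +166.44°, +166.63°.
Eastward gaps between consecutive values (wrapping around): 4.78°, 320.22°, 10.41°, 0.19°, 24.40°.
Largest gap = 320.22° ⇒ minimal covering band is its complement: 360° − 320.22° = 39.78°.
Band runs from +156.03° eastward to -164.19°, crossing the antimeridian.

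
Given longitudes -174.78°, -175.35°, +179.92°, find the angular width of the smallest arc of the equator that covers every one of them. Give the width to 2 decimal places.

Sort the longitudes: -175.35°, -174.78°, +179.92°.
Eastward gaps between consecutive values (wrapping around): 0.57°, 354.70°, 4.73°.
Largest gap = 354.70° ⇒ minimal covering band is its complement: 360° − 354.70° = 5.30°.
Band runs from +179.92° eastward to -174.78°, crossing the antimeridian.

5.30°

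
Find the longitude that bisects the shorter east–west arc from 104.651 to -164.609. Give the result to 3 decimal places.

Signed shortest Δλ from +104.651° to -164.609° is +90.740°.
Midpoint longitude = +104.651° + (+90.740°)/2 = +104.651° + 45.370° = +150.021°.
(The naïve average (+104.651 + -164.609)/2 = -29.979° is on the wrong side of the globe.)

+150.021°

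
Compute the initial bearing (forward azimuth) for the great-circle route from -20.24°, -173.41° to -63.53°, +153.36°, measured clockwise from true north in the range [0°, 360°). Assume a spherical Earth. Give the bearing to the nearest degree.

Δλ = 153.36 − -173.41 = 326.77°; wrapped into (−180°, 180°]: -33.23°.
θ = atan2( sin Δλ · cos φ₂ , cos φ₁ · sin φ₂ − sin φ₁ · cos φ₂ · cos Δλ )
  = atan2(-0.24426, -0.71091) = -161.038° → normalised to [0°, 360°): 198.962°.

199°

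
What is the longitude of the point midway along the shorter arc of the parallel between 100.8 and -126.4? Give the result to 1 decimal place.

+167.2°

Signed shortest Δλ from +100.8° to -126.4° is +132.8°.
Midpoint longitude = +100.8° + (+132.8°)/2 = +100.8° + 66.4° = +167.2°.
(The naïve average (+100.8 + -126.4)/2 = -12.8° is on the wrong side of the globe.)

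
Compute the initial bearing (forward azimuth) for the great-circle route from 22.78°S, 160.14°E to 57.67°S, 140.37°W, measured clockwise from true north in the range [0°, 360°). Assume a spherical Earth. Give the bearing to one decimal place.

145.6°

Δλ = -140.37 − 160.14 = -300.51°; wrapped into (−180°, 180°]: 59.49°.
θ = atan2( sin Δλ · cos φ₂ , cos φ₁ · sin φ₂ − sin φ₁ · cos φ₂ · cos Δλ )
  = atan2(0.46075, -0.67395) = 145.641° → normalised to [0°, 360°): 145.641°.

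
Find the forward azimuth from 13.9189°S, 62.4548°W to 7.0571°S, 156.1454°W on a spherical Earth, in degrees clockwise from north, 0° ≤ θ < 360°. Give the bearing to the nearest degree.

Δλ = -156.1454 − -62.4548 = -93.6906°.
θ = atan2( sin Δλ · cos φ₂ , cos φ₁ · sin φ₂ − sin φ₁ · cos φ₂ · cos Δλ )
  = atan2(-0.99037, -0.13462) = -97.741° → normalised to [0°, 360°): 262.259°.

262°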